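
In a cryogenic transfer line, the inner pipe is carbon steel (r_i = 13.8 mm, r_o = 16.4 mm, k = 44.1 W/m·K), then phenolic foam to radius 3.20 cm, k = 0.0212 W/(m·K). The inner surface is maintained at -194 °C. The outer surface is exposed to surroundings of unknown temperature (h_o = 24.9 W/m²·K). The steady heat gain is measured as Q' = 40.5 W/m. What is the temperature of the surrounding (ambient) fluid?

T_out = 17.4 °C

Sum the resistances:
  R'_carbon steel = ln(0.0164/0.0138)/(2πk) = 0.1726/(2π·44.1) = 6.230×10^-4 m·K/W
  R'_phenolic foam = ln(0.0320/0.0164)/(2πk) = 0.6685/(2π·0.0212) = 5.018 m·K/W
  R'_conv,out = 1/(2πr h) = 1/(2π·0.0320·24.9) = 0.1997 m·K/W
ΣR = 5.219 m·K/W
ΔT = Q'·ΣR = 40.5 × 5.219 = 211.4 K
Heat flows inward, so T_out = T_in + ΔT = -194 + 211.4 = 17.4 °C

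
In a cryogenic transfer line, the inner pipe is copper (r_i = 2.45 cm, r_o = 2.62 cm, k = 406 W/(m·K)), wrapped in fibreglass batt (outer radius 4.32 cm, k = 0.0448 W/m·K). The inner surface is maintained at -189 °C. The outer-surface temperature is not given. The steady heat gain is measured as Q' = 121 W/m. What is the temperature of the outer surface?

T_out = 26.0 °C

Series resistances:
  R'_copper = ln(0.0262/0.0245)/(2πk) = 0.06709/(2π·406) = 2.630×10^-5 m·K/W
  R'_fibreglass batt = ln(0.0432/0.0262)/(2πk) = 0.5001/(2π·0.0448) = 1.777 m·K/W
ΣR = 1.777 m·K/W
ΔT = Q'·ΣR = 121 × 1.777 = 215.0 K
Heat flows inward, so T_out = T_in + ΔT = -189 + 215.0 = 26.0 °C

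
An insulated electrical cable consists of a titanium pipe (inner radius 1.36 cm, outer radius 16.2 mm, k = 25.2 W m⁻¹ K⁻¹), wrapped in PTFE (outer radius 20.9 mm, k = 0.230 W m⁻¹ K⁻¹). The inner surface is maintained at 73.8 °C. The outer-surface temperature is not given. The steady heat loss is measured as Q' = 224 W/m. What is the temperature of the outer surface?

Sum the resistances:
  R'_titanium = ln(0.0162/0.0136)/(2πk) = 0.1749/(2π·25.2) = 0.001105 m·K/W
  R'_PTFE = ln(0.0209/0.0162)/(2πk) = 0.2547/(2π·0.230) = 0.1763 m·K/W
ΣR = 0.1774 m·K/W
ΔT = Q'·ΣR = 224 × 0.1774 = 39.74 K
Heat flows outward, so T_out = T_in − ΔT = 73.8 − 39.74 = 34.1 °C

T_out = 34.1 °C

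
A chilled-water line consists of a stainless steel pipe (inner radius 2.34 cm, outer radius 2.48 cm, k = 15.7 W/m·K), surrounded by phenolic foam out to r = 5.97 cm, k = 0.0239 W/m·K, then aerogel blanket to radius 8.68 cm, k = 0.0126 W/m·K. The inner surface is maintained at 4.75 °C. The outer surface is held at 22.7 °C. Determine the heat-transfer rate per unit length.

Q' = 1.70 W/m

Treat each layer as a resistance in series:
  R'_stainless steel = ln(0.0248/0.0234)/(2πk) = 0.05811/(2π·15.7) = 5.891×10^-4 m·K/W
  R'_phenolic foam = ln(0.0597/0.0248)/(2πk) = 0.8785/(2π·0.0239) = 5.850 m·K/W
  R'_aerogel blanket = ln(0.0868/0.0597)/(2πk) = 0.3743/(2π·0.0126) = 4.728 m·K/W
ΣR = 5.891×10^-4 + 5.850 + 4.728 = 10.58 m·K/W
Q' = ΔT/ΣR = (4.75 °C − 22.7 °C)/10.58 = -1.70 W/m
(Negative Q' ⇒ heat flows inward; heat gain = 1.70 W/m.)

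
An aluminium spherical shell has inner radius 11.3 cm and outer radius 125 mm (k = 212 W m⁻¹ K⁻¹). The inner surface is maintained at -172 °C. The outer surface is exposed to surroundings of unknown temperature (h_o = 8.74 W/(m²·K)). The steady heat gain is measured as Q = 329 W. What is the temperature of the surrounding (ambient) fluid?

Series resistances:
  R_aluminium = (1/0.113 − 1/0.125)/(4πk) = 0.8496/(4π·212) = 3.189×10^-4 K/W
  R_conv,out = 1/(4πr²h) = 1/(4π·0.125²·8.74) = 0.5827 K/W
ΣR = 0.5830 K/W
ΔT = Q·ΣR = 329 × 0.5830 = 191.8 K
Heat flows inward, so T_out = T_in + ΔT = -172 + 191.8 = 19.8 °C

T_out = 19.8 °C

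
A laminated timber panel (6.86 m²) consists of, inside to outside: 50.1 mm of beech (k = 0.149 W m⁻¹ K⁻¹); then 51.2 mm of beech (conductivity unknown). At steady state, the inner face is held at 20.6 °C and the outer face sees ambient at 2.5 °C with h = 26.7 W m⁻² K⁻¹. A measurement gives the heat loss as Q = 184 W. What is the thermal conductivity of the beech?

k = 0.170 W/m·K

ΣR = ΔT/Q = |20.6 − 2.5|/184 = 0.09837 K/W
Known resistances:
  R_beech = L/(kA) = 0.0501/(0.149·6.86) = 0.04901 K/W
  R_conv,out = 1/(hA) = 1/(26.7·6.86) = 0.005460 K/W
R_beech = ΣR − ΣR_known = 0.09837 − 0.05447 = 0.04390 K/W
L/(kA) = 0.04390 ⇒ k = 0.0512/(0.04390·6.86) = 0.170 W/m·K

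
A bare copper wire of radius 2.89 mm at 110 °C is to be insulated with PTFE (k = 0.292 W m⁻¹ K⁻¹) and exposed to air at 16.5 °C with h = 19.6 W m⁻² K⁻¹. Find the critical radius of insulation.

For a cylinder, r_cr = k_ins/h = 0.292/19.6 = 0.0149 m = 1.49 cm

r_cr = 1.49 cm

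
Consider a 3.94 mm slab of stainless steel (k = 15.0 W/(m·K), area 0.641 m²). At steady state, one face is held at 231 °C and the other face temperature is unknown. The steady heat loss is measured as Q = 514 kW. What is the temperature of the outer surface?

T_out = 20.4 °C

Series resistances:
  R_stainless steel = L/(kA) = 0.00394/(15.0·0.641) = 4.098×10^-4 K/W
ΣR = 4.098×10^-4 K/W
ΔT = Q·ΣR = 5.14×10^5 × 4.098×10^-4 = 210.6 K
Heat flows outward, so T_out = T_in − ΔT = 231 − 210.6 = 20.4 °C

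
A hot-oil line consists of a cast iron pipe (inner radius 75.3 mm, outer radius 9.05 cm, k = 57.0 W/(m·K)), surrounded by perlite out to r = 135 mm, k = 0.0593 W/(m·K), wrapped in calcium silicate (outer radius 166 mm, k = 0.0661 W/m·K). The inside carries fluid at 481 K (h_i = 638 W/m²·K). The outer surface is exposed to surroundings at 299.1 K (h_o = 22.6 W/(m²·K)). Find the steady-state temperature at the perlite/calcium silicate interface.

T = 359.8 K

Series thermal resistances, inner to outer:
  R'_conv,in = 1/(2πr h) = 1/(2π·0.0753·638) = 0.003313 m·K/W
  R'_cast iron = ln(0.0905/0.0753)/(2πk) = 0.1839/(2π·57.0) = 5.134×10^-4 m·K/W
  R'_perlite = ln(0.135/0.0905)/(2πk) = 0.3999/(2π·0.0593) = 1.073 m·K/W
  R'_calcium silicate = ln(0.166/0.135)/(2πk) = 0.2067/(2π·0.0661) = 0.4977 m·K/W
  R'_conv,out = 1/(2πr h) = 1/(2π·0.166·22.6) = 0.04242 m·K/W
ΣR = 0.003313 + 5.134×10^-4 + 1.073 + 0.4977 + 0.04242 = 1.617 m·K/W
Q' = ΔT/ΣR = (481 K − 299.1 K)/1.617 = 112.5 W/m
From the inner boundary to the perlite/calcium silicate interface, ΣR_partial = 1.077 m·K/W.
T_interface = T_in − Q'·ΣR_partial = 481 K − (112.5)(1.077) = 359.8 K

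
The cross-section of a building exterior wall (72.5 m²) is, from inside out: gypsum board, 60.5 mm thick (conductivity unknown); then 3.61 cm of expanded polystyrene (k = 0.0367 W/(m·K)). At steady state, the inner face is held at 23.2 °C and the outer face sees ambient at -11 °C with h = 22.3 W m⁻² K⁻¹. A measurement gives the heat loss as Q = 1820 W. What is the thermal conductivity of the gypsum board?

ΣR = ΔT/Q = |23.2 − -11|/1820 = 0.01879 K/W
Known resistances:
  R_expanded polystyrene = L/(kA) = 0.0361/(0.0367·72.5) = 0.01357 K/W
  R_conv,out = 1/(hA) = 1/(22.3·72.5) = 6.185×10^-4 K/W
R_gypsum board = ΣR − ΣR_known = 0.01879 − 0.01419 = 0.004600 K/W
L/(kA) = 0.004600 ⇒ k = 0.0605/(0.004600·72.5) = 0.181 W/m·K

k = 0.181 W/m·K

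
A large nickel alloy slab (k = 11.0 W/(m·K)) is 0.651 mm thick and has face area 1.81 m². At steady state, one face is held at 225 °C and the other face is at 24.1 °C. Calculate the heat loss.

Q = 6140 kW

Q = kA·ΔT/L = 11.0 × 1.81 × |225 °C − 24.1 °C| / 6.51×10^-4 = 6.14×10^6 W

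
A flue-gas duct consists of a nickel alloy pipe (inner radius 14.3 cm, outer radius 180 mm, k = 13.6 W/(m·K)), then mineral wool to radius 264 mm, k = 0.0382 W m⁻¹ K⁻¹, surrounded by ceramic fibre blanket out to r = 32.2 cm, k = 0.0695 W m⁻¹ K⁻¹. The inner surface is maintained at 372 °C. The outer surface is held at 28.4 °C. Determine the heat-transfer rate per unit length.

Series thermal resistances, inner to outer:
  R'_nickel alloy = ln(0.180/0.143)/(2πk) = 0.2301/(2π·13.6) = 0.002693 m·K/W
  R'_mineral wool = ln(0.264/0.180)/(2πk) = 0.3830/(2π·0.0382) = 1.596 m·K/W
  R'_ceramic fibre blanket = ln(0.322/0.264)/(2πk) = 0.1986/(2π·0.0695) = 0.4548 m·K/W
ΣR = 0.002693 + 1.596 + 0.4548 = 2.053 m·K/W
Q' = ΔT/ΣR = (372 °C − 28.4 °C)/2.053 = 167 W/m

Q' = 167 W/m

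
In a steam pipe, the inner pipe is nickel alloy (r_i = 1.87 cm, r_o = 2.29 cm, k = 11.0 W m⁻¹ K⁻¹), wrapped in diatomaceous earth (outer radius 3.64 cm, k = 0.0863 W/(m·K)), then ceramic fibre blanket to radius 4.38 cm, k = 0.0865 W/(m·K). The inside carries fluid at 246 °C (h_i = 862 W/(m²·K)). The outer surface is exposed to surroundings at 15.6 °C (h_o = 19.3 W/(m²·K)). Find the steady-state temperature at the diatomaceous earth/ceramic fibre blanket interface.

Treat each layer as a resistance in series:
  R'_conv,in = 1/(2πr h) = 1/(2π·0.0187·862) = 0.009874 m·K/W
  R'_nickel alloy = ln(0.0229/0.0187)/(2πk) = 0.2026/(2π·11.0) = 0.002932 m·K/W
  R'_diatomaceous earth = ln(0.0364/0.0229)/(2πk) = 0.4634/(2π·0.0863) = 0.8547 m·K/W
  R'_ceramic fibre blanket = ln(0.0438/0.0364)/(2πk) = 0.1851/(2π·0.0865) = 0.3405 m·K/W
  R'_conv,out = 1/(2πr h) = 1/(2π·0.0438·19.3) = 0.1883 m·K/W
ΣR = 0.009874 + 0.002932 + 0.8547 + 0.3405 + 0.1883 = 1.396 m·K/W
Q' = ΔT/ΣR = (246 °C − 15.6 °C)/1.396 = 165.0 W/m
From the inner boundary to the diatomaceous earth/ceramic fibre blanket interface, ΣR_partial = 0.8675 m·K/W.
T_interface = T_in − Q'·ΣR_partial = 246 °C − (165.0)(0.8675) = 103 °C

T = 103 °C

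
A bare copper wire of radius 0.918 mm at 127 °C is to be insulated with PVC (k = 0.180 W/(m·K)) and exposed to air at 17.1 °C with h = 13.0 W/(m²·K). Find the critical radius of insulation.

For a cylinder, r_cr = k_ins/h = 0.180/13.0 = 0.0138 m = 1.38 cm

r_cr = 1.38 cm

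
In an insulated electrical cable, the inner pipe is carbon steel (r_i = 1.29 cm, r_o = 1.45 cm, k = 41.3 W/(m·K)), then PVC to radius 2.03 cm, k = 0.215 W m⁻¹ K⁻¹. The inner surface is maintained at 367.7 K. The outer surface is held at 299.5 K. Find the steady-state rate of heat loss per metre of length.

Series thermal resistances, inner to outer:
  R'_carbon steel = ln(0.0145/0.0129)/(2πk) = 0.1169/(2π·41.3) = 4.506×10^-4 m·K/W
  R'_PVC = ln(0.0203/0.0145)/(2πk) = 0.3365/(2π·0.215) = 0.2491 m·K/W
ΣR = 4.506×10^-4 + 0.2491 = 0.2496 m·K/W
Q' = ΔT/ΣR = (367.7 K − 299.5 K)/0.2496 = 273 W/m

Q' = 273 W/m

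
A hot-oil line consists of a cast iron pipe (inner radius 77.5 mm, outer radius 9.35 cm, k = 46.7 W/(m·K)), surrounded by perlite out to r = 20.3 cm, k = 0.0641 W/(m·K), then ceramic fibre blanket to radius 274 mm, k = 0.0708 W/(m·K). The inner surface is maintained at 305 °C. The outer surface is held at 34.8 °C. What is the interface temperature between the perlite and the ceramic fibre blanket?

Series thermal resistances, inner to outer:
  R'_cast iron = ln(0.0935/0.0775)/(2πk) = 0.1877/(2π·46.7) = 6.396×10^-4 m·K/W
  R'_perlite = ln(0.203/0.0935)/(2πk) = 0.7752/(2π·0.0641) = 1.925 m·K/W
  R'_ceramic fibre blanket = ln(0.274/0.203)/(2πk) = 0.2999/(2π·0.0708) = 0.6742 m·K/W
ΣR = 6.396×10^-4 + 1.925 + 0.6742 = 2.600 m·K/W
Q' = ΔT/ΣR = (305 °C − 34.8 °C)/2.600 = 103.9 W/m
From the inner boundary to the perlite/ceramic fibre blanket interface, ΣR_partial = 1.926 m·K/W.
T_interface = T_in − Q'·ΣR_partial = 305 °C − (103.9)(1.926) = 105 °C

T = 105 °C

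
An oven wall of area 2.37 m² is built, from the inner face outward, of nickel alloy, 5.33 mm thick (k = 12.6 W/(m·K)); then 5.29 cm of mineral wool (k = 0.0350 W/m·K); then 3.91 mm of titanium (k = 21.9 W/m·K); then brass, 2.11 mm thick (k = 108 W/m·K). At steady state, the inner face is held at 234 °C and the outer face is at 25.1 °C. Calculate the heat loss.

Q = 327 W

Series thermal resistances, inner to outer:
  R_nickel alloy = L/(kA) = 0.00533/(12.6·2.37) = 1.785×10^-4 K/W
  R_mineral wool = L/(kA) = 0.0529/(0.0350·2.37) = 0.6377 K/W
  R_titanium = L/(kA) = 0.00391/(21.9·2.37) = 7.533×10^-5 K/W
  R_brass = L/(kA) = 0.00211/(108·2.37) = 8.243×10^-6 K/W
ΣR = 1.785×10^-4 + 0.6377 + 7.533×10^-5 + 8.243×10^-6 = 0.6380 K/W
Q = ΔT/ΣR = (234 °C − 25.1 °C)/0.6380 = 327 W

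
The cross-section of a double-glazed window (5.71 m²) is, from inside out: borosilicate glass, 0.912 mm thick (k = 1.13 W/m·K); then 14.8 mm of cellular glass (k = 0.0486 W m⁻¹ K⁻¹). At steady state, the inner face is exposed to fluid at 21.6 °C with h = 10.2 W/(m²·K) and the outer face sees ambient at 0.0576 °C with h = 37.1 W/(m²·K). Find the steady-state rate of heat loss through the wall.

Treat each layer as a resistance in series:
  R_conv,in = 1/(hA) = 1/(10.2·5.71) = 0.01717 K/W
  R_borosilicate glass = L/(kA) = 9.12×10^-4/(1.13·5.71) = 1.413×10^-4 K/W
  R_cellular glass = L/(kA) = 0.0148/(0.0486·5.71) = 0.05333 K/W
  R_conv,out = 1/(hA) = 1/(37.1·5.71) = 0.004721 K/W
ΣR = 0.01717 + 1.413×10^-4 + 0.05333 + 0.004721 = 0.07536 K/W
Q = ΔT/ΣR = (21.6 °C − 0.0576 °C)/0.07536 = 286 W

Q = 286 W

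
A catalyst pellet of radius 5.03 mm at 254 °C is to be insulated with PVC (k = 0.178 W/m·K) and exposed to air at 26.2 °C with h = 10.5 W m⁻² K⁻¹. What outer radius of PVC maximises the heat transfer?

For a sphere, r_cr = 2k_ins/h = 2·0.178/10.5 = 0.0339 m = 3.39 cm

r_cr = 3.39 cm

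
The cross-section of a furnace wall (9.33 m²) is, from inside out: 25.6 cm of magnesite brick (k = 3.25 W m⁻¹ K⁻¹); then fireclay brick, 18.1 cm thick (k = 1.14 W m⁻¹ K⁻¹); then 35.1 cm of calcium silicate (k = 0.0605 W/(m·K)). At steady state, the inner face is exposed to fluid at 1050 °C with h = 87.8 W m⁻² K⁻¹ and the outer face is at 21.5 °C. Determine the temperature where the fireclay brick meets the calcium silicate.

Treat each layer as a resistance in series:
  R_conv,in = 1/(hA) = 1/(87.8·9.33) = 0.001221 K/W
  R_magnesite brick = L/(kA) = 0.256/(3.25·9.33) = 0.008443 K/W
  R_fireclay brick = L/(kA) = 0.181/(1.14·9.33) = 0.01702 K/W
  R_calcium silicate = L/(kA) = 0.351/(0.0605·9.33) = 0.6218 K/W
ΣR = 0.001221 + 0.008443 + 0.01702 + 0.6218 = 0.6485 K/W
Q = ΔT/ΣR = (1050 °C − 21.5 °C)/0.6485 = 1586 W
From the inner boundary to the fireclay brick/calcium silicate interface, ΣR_partial = 0.02668 K/W.
T_interface = T_in − Q·ΣR_partial = 1050 °C − (1586)(0.02668) = 1008 °C

T = 1008 °C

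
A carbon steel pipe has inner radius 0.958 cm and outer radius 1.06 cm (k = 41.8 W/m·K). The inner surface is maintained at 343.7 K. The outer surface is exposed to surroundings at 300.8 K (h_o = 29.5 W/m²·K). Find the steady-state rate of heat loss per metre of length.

Treat each layer as a resistance in series:
  R'_carbon steel = ln(0.0106/0.00958)/(2πk) = 0.1012/(2π·41.8) = 3.852×10^-4 m·K/W
  R'_conv,out = 1/(2πr h) = 1/(2π·0.0106·29.5) = 0.5090 m·K/W
ΣR = 3.852×10^-4 + 0.5090 = 0.5094 m·K/W
Q' = ΔT/ΣR = (343.7 K − 300.8 K)/0.5094 = 84.2 W/m

Q' = 84.2 W/m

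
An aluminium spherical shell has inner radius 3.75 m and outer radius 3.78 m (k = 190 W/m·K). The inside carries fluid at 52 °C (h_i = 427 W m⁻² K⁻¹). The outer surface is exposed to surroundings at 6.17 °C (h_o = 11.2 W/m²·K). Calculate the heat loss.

Treat each layer as a resistance in series:
  R_conv,in = 1/(4πr²h) = 1/(4π·3.75²·427) = 1.325×10^-5 K/W
  R_aluminium = (1/3.75 − 1/3.78)/(4πk) = 0.002116/(4π·190) = 8.864×10^-7 K/W
  R_conv,out = 1/(4πr²h) = 1/(4π·3.78²·11.2) = 4.973×10^-4 K/W
ΣR = 1.325×10^-5 + 8.864×10^-7 + 4.973×10^-4 = 5.114×10^-4 K/W
Q = ΔT/ΣR = (52 °C − 6.17 °C)/5.114×10^-4 = 89600 W

Q = 89600 W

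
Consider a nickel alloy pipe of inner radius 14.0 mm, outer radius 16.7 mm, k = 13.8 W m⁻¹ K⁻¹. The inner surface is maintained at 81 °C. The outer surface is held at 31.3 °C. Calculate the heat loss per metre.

Q' = 2πk·ΔT/ln(r₂/r₁) = 2π × 13.8 × 49.7 / ln(0.0167/0.0140) = 24400 W/m

Q' = 24.4 kW/m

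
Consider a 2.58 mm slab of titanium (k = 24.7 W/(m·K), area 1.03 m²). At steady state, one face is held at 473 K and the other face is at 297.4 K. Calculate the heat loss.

Q = 1.73×10^6 W

Q = kA·ΔT/L = 24.7 × 1.03 × |473 K − 297.4 K| / 0.00258 = 1.73×10^6 W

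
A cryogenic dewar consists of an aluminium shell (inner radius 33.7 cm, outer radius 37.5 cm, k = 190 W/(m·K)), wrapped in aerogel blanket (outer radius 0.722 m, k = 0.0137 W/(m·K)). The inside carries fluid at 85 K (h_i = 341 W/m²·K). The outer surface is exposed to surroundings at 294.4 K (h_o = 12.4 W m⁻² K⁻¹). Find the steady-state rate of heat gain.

Resistance network (inner→outer):
  R_conv,in = 1/(4πr²h) = 1/(4π·0.337²·341) = 0.002055 K/W
  R_aluminium = (1/0.337 − 1/0.375)/(4πk) = 0.3007/(4π·190) = 1.259×10^-4 K/W
  R_aerogel blanket = (1/0.375 − 1/0.722)/(4πk) = 1.282/(4π·0.0137) = 7.444 K/W
  R_conv,out = 1/(4πr²h) = 1/(4π·0.722²·12.4) = 0.01231 K/W
ΣR = 0.002055 + 1.259×10^-4 + 7.444 + 0.01231 = 7.458 K/W
Q = ΔT/ΣR = (85 K − 294.4 K)/7.458 = -28.1 W
(Negative Q ⇒ heat flows inward; heat gain = 28.1 W.)

Q = 28.1 W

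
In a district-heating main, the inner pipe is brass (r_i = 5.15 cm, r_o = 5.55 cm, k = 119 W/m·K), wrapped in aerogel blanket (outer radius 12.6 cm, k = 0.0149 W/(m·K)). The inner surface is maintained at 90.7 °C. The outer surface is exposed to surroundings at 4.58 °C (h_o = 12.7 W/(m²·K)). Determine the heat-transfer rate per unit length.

Q' = 9.72 W/m

Resistance network (inner→outer):
  R'_brass = ln(0.0555/0.0515)/(2πk) = 0.07480/(2π·119) = 1.000×10^-4 m·K/W
  R'_aerogel blanket = ln(0.126/0.0555)/(2πk) = 0.8199/(2π·0.0149) = 8.758 m·K/W
  R'_conv,out = 1/(2πr h) = 1/(2π·0.126·12.7) = 0.09946 m·K/W
ΣR = 1.000×10^-4 + 8.758 + 0.09946 = 8.858 m·K/W
Q' = ΔT/ΣR = (90.7 °C − 4.58 °C)/8.858 = 9.72 W/m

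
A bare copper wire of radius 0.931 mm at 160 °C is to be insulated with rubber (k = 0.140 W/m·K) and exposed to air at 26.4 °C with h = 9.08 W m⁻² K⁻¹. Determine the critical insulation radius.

For a cylinder, r_cr = k_ins/h = 0.140/9.08 = 0.0154 m = 1.54 cm

r_cr = 1.54 cm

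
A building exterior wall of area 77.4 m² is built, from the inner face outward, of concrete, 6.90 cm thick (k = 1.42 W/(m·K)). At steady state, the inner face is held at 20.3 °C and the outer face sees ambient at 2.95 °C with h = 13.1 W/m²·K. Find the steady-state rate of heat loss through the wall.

Q = 10700 W

Series thermal resistances, inner to outer:
  R_concrete = L/(kA) = 0.0690/(1.42·77.4) = 6.278×10^-4 K/W
  R_conv,out = 1/(hA) = 1/(13.1·77.4) = 9.863×10^-4 K/W
ΣR = 6.278×10^-4 + 9.863×10^-4 = 0.001614 K/W
Q = ΔT/ΣR = (20.3 °C − 2.95 °C)/0.001614 = 10700 W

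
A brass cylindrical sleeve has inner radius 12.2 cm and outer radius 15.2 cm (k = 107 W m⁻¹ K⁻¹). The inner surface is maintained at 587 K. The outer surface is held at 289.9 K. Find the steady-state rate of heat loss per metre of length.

Q' = 908 kW/m

Q' = 2πk·ΔT/ln(r₂/r₁) = 2π × 107 × 297.1 / ln(0.152/0.122) = 9.08×10^5 W/m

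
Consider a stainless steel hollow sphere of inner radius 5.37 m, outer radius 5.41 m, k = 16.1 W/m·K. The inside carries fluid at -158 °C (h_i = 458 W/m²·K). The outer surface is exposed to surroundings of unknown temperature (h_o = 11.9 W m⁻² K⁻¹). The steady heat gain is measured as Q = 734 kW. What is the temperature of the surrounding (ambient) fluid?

T_out = 19.1 °C

Sum the resistances:
  R_conv,in = 1/(4πr²h) = 1/(4π·5.37²·458) = 6.025×10^-6 K/W
  R_stainless steel = (1/5.37 − 1/5.41)/(4πk) = 0.001377/(4π·16.1) = 6.805×10^-6 K/W
  R_conv,out = 1/(4πr²h) = 1/(4π·5.41²·11.9) = 2.285×10^-4 K/W
ΣR = 2.413×10^-4 K/W
ΔT = Q·ΣR = 7.34×10^5 × 2.413×10^-4 = 177.1 K
Heat flows inward, so T_out = T_in + ΔT = -158 + 177.1 = 19.1 °C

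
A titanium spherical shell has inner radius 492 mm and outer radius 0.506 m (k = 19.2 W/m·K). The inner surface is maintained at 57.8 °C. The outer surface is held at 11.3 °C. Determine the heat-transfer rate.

Q = 2.00×10^5 W

Q = 4πk·ΔT/(1/r₁ − 1/r₂) = 4π × 19.2 × 46.5 / (1/0.492 − 1/0.506) = 2.00×10^5 W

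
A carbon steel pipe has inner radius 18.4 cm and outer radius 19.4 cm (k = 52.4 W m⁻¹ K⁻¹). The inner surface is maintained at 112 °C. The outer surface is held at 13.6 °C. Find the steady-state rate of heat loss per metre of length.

Q' = 6.12×10^5 W/m

Q' = 2πk·ΔT/ln(r₂/r₁) = 2π × 52.4 × 98.4 / ln(0.194/0.184) = 6.12×10^5 W/m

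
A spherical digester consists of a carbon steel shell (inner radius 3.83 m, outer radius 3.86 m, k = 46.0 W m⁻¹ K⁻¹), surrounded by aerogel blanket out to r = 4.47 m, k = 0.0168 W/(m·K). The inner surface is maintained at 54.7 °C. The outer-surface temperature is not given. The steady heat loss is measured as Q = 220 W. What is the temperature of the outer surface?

Sum the resistances:
  R_carbon steel = (1/3.83 − 1/3.86)/(4πk) = 0.002029/(4π·46.0) = 3.510×10^-6 K/W
  R_aerogel blanket = (1/3.86 − 1/4.47)/(4πk) = 0.03535/(4π·0.0168) = 0.1675 K/W
ΣR = 0.1675 K/W
ΔT = Q·ΣR = 220 × 0.1675 = 36.85 K
Heat flows outward, so T_out = T_in − ΔT = 54.7 − 36.85 = 17.9 °C

T_out = 17.9 °C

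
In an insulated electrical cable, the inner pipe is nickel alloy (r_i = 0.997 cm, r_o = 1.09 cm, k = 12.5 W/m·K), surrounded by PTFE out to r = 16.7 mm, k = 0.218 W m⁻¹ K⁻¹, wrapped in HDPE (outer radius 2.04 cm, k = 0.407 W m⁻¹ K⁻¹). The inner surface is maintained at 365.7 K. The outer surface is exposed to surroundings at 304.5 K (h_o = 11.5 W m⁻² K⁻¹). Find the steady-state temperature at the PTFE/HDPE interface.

T = 347.8 K

Resistance network (inner→outer):
  R'_nickel alloy = ln(0.0109/0.00997)/(2πk) = 0.08918/(2π·12.5) = 0.001136 m·K/W
  R'_PTFE = ln(0.0167/0.0109)/(2πk) = 0.4266/(2π·0.218) = 0.3115 m·K/W
  R'_HDPE = ln(0.0204/0.0167)/(2πk) = 0.2001/(2π·0.407) = 0.07826 m·K/W
  R'_conv,out = 1/(2πr h) = 1/(2π·0.0204·11.5) = 0.6784 m·K/W
ΣR = 0.001136 + 0.3115 + 0.07826 + 0.6784 = 1.069 m·K/W
Q' = ΔT/ΣR = (365.7 K − 304.5 K)/1.069 = 57.25 W/m
From the inner boundary to the PTFE/HDPE interface, ΣR_partial = 0.3126 m·K/W.
T_interface = T_in − Q'·ΣR_partial = 365.7 K − (57.25)(0.3126) = 347.8 K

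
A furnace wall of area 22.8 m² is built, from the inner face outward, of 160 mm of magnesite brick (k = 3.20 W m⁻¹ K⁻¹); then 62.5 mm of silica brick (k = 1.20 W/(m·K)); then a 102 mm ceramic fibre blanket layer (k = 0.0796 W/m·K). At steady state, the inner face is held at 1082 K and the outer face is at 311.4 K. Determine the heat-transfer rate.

Treat each layer as a resistance in series:
  R_magnesite brick = L/(kA) = 0.160/(3.20·22.8) = 0.002193 K/W
  R_silica brick = L/(kA) = 0.0625/(1.20·22.8) = 0.002284 K/W
  R_ceramic fibre blanket = L/(kA) = 0.102/(0.0796·22.8) = 0.05620 K/W
ΣR = 0.002193 + 0.002284 + 0.05620 = 0.06068 K/W
Q = ΔT/ΣR = (1082 K − 311.4 K)/0.06068 = 12700 W

Q = 12.7 kW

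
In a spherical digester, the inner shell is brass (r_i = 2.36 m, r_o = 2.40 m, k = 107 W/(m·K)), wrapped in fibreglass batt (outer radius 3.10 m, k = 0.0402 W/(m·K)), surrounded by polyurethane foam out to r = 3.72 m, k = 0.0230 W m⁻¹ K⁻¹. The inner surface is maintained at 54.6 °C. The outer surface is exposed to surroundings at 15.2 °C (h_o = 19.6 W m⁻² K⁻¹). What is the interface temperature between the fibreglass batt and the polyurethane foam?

Series thermal resistances, inner to outer:
  R_brass = (1/2.36 − 1/2.40)/(4πk) = 0.007062/(4π·107) = 5.252×10^-6 K/W
  R_fibreglass batt = (1/2.40 − 1/3.10)/(4πk) = 0.09409/(4π·0.0402) = 0.1862 K/W
  R_polyurethane foam = (1/3.10 − 1/3.72)/(4πk) = 0.05376/(4π·0.0230) = 0.1860 K/W
  R_conv,out = 1/(4πr²h) = 1/(4π·3.72²·19.6) = 2.934×10^-4 K/W
ΣR = 5.252×10^-6 + 0.1862 + 0.1860 + 2.934×10^-4 = 0.3725 K/W
Q = ΔT/ΣR = (54.6 °C − 15.2 °C)/0.3725 = 105.8 W
From the inner boundary to the fibreglass batt/polyurethane foam interface, ΣR_partial = 0.1862 K/W.
T_interface = T_in − Q·ΣR_partial = 54.6 °C − (105.8)(0.1862) = 34.9 °C

T = 34.9 °C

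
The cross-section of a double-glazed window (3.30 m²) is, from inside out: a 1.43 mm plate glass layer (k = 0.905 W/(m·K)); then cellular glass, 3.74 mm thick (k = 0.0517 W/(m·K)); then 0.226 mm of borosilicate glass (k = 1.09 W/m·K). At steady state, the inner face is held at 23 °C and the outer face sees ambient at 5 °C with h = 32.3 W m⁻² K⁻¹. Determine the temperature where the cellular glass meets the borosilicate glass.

Resistance network (inner→outer):
  R_plate glass = L/(kA) = 0.00143/(0.905·3.30) = 4.788×10^-4 K/W
  R_cellular glass = L/(kA) = 0.00374/(0.0517·3.30) = 0.02192 K/W
  R_borosilicate glass = L/(kA) = 2.26×10^-4/(1.09·3.30) = 6.283×10^-5 K/W
  R_conv,out = 1/(hA) = 1/(32.3·3.30) = 0.009382 K/W
ΣR = 4.788×10^-4 + 0.02192 + 6.283×10^-5 + 0.009382 = 0.03184 K/W
Q = ΔT/ΣR = (23 °C − 5 °C)/0.03184 = 565.3 W
From the inner boundary to the cellular glass/borosilicate glass interface, ΣR_partial = 0.02240 K/W.
T_interface = T_in − Q·ΣR_partial = 23 °C − (565.3)(0.02240) = 10.3 °C

T = 10.3 °C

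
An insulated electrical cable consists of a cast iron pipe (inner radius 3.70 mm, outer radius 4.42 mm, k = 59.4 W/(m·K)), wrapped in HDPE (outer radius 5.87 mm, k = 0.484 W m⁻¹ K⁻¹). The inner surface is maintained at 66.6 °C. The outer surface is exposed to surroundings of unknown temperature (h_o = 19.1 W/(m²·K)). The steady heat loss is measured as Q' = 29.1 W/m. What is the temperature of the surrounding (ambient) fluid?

Series resistances:
  R'_cast iron = ln(0.00442/0.00370)/(2πk) = 0.1778/(2π·59.4) = 4.764×10^-4 m·K/W
  R'_HDPE = ln(0.00587/0.00442)/(2πk) = 0.2837/(2π·0.484) = 0.09329 m·K/W
  R'_conv,out = 1/(2πr h) = 1/(2π·0.00587·19.1) = 1.420 m·K/W
ΣR = 1.513 m·K/W
ΔT = Q'·ΣR = 29.1 × 1.513 = 44.03 K
Heat flows outward, so T_out = T_in − ΔT = 66.6 − 44.03 = 22.6 °C

T_out = 22.6 °C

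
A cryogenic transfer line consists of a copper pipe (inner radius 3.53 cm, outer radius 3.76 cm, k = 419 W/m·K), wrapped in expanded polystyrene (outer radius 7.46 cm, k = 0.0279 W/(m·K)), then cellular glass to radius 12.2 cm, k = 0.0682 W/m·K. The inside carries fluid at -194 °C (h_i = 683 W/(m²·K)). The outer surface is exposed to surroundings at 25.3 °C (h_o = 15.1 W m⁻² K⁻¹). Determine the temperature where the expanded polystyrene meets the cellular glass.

Treat each layer as a resistance in series:
  R'_conv,in = 1/(2πr h) = 1/(2π·0.0353·683) = 0.006601 m·K/W
  R'_copper = ln(0.0376/0.0353)/(2πk) = 0.06312/(2π·419) = 2.398×10^-5 m·K/W
  R'_expanded polystyrene = ln(0.0746/0.0376)/(2πk) = 0.6851/(2π·0.0279) = 3.908 m·K/W
  R'_cellular glass = ln(0.122/0.0746)/(2πk) = 0.4919/(2π·0.0682) = 1.148 m·K/W
  R'_conv,out = 1/(2πr h) = 1/(2π·0.122·15.1) = 0.08639 m·K/W
ΣR = 0.006601 + 2.398×10^-5 + 3.908 + 1.148 + 0.08639 = 5.149 m·K/W
Q' = ΔT/ΣR = (-194 °C − 25.3 °C)/5.149 = -42.59 W/m
From the inner boundary to the expanded polystyrene/cellular glass interface, ΣR_partial = 3.915 m·K/W.
T_interface = T_in − Q'·ΣR_partial = -194 °C − (-42.59)(3.915) = -27.3 °C

T = -27.3 °C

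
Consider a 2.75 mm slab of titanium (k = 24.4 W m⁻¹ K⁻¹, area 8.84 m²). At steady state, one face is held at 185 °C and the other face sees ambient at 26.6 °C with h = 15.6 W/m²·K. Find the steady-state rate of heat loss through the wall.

Series thermal resistances, inner to outer:
  R_titanium = L/(kA) = 0.00275/(24.4·8.84) = 1.275×10^-5 K/W
  R_conv,out = 1/(hA) = 1/(15.6·8.84) = 0.007251 K/W
ΣR = 1.275×10^-5 + 0.007251 = 0.007264 K/W
Q = ΔT/ΣR = (185 °C − 26.6 °C)/0.007264 = 21800 W

Q = 21800 W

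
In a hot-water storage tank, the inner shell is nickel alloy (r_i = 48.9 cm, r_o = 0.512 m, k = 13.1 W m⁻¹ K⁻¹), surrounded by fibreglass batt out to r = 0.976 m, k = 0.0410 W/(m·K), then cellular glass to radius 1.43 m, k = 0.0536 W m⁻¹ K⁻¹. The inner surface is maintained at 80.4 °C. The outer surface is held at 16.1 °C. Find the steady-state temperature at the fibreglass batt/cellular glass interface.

Resistance network (inner→outer):
  R_nickel alloy = (1/0.489 − 1/0.512)/(4πk) = 0.09186/(4π·13.1) = 5.580×10^-4 K/W
  R_fibreglass batt = (1/0.512 − 1/0.976)/(4πk) = 0.9285/(4π·0.0410) = 1.802 K/W
  R_cellular glass = (1/0.976 − 1/1.43)/(4πk) = 0.3253/(4π·0.0536) = 0.4829 K/W
ΣR = 5.580×10^-4 + 1.802 + 0.4829 = 2.285 K/W
Q = ΔT/ΣR = (80.4 °C − 16.1 °C)/2.285 = 28.14 W
From the inner boundary to the fibreglass batt/cellular glass interface, ΣR_partial = 1.803 K/W.
T_interface = T_in − Q·ΣR_partial = 80.4 °C − (28.14)(1.803) = 29.7 °C

T = 29.7 °C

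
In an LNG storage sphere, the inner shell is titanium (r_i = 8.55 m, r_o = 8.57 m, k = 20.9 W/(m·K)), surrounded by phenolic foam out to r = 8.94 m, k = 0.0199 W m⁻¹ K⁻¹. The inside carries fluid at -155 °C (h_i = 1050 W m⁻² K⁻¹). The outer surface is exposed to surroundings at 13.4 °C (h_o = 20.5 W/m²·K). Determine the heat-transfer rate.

Resistance network (inner→outer):
  R_conv,in = 1/(4πr²h) = 1/(4π·8.55²·1050) = 1.037×10^-6 K/W
  R_titanium = (1/8.55 − 1/8.57)/(4πk) = 2.729×10^-4/(4π·20.9) = 1.039×10^-6 K/W
  R_phenolic foam = (1/8.57 − 1/8.94)/(4πk) = 0.004829/(4π·0.0199) = 0.01931 K/W
  R_conv,out = 1/(4πr²h) = 1/(4π·8.94²·20.5) = 4.857×10^-5 K/W
ΣR = 1.037×10^-6 + 1.039×10^-6 + 0.01931 + 4.857×10^-5 = 0.01936 K/W
Q = ΔT/ΣR = (-155 °C − 13.4 °C)/0.01936 = -8700 W
(Negative Q ⇒ heat flows inward; heat gain = 8700 W.)

Q = 8.70 kW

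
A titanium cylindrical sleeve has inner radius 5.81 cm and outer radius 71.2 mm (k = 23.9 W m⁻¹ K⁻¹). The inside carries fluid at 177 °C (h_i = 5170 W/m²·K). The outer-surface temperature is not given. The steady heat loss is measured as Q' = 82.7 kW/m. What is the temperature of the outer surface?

Sum the resistances:
  R'_conv,in = 1/(2πr h) = 1/(2π·0.0581·5170) = 5.299×10^-4 m·K/W
  R'_titanium = ln(0.0712/0.0581)/(2πk) = 0.2033/(2π·23.9) = 0.001354 m·K/W
ΣR = 0.001884 m·K/W
ΔT = Q'·ΣR = 82700 × 0.001884 = 155.8 K
Heat flows outward, so T_out = T_in − ΔT = 177 − 155.8 = 21.2 °C

T_out = 21.2 °C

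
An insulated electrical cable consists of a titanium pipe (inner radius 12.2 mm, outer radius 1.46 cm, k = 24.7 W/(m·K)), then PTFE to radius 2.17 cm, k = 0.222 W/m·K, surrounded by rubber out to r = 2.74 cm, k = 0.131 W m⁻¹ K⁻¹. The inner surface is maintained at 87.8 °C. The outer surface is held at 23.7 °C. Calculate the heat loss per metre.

Resistance network (inner→outer):
  R'_titanium = ln(0.0146/0.0122)/(2πk) = 0.1796/(2π·24.7) = 0.001157 m·K/W
  R'_PTFE = ln(0.0217/0.0146)/(2πk) = 0.3963/(2π·0.222) = 0.2841 m·K/W
  R'_rubber = ln(0.0274/0.0217)/(2πk) = 0.2332/(2π·0.131) = 0.2834 m·K/W
ΣR = 0.001157 + 0.2841 + 0.2834 = 0.5687 m·K/W
Q' = ΔT/ΣR = (87.8 °C − 23.7 °C)/0.5687 = 113 W/m

Q' = 113 W/m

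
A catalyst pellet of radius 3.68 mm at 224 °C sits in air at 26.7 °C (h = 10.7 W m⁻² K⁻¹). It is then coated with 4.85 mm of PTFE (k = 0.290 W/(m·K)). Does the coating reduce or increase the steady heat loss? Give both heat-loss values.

increases: 0.359 → 1.36 W

Critical radius for a sphere: r_cr = 2k/h = 0.0542 m = 5.42 cm.
Outer radius after coating: r₂ = 0.00368 + 0.00485 = 0.00853 m.
Since r₁ < r_cr and r₂ ≤ r_cr, the coating moves toward the maximum at r_cr — heat loss rises.
Bare: R = 1/(4πr₁²h) = 549.2 K/W; Q = 197.3/549.2 = 0.359 W.
Coated: R = R_cond + R_conv = 144.6 K/W; Q = 197.3/144.6 = 1.36 W.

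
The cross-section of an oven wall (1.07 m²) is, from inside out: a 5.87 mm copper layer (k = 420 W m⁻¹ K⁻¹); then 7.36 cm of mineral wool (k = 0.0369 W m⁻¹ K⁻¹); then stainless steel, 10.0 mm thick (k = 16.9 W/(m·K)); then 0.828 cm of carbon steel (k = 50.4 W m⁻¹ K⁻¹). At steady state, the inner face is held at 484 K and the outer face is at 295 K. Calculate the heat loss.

Q = 101 W

Resistance network (inner→outer):
  R_copper = L/(kA) = 0.00587/(420·1.07) = 1.306×10^-5 K/W
  R_mineral wool = L/(kA) = 0.0736/(0.0369·1.07) = 1.864 K/W
  R_stainless steel = L/(kA) = 0.0100/(16.9·1.07) = 5.530×10^-4 K/W
  R_carbon steel = L/(kA) = 0.00828/(50.4·1.07) = 1.535×10^-4 K/W
ΣR = 1.306×10^-5 + 1.864 + 5.530×10^-4 + 1.535×10^-4 = 1.865 K/W
Q = ΔT/ΣR = (484 K − 295 K)/1.865 = 101 W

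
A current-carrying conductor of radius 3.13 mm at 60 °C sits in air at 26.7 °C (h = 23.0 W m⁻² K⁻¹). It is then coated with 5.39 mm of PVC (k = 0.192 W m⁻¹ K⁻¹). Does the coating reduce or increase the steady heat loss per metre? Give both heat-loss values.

Critical radius for a cylinder: r_cr = k/h = 0.00835 m = 0.835 cm.
Outer radius after coating: r₂ = 0.00313 + 0.00539 = 0.00852 m.
r₁ < r_cr < r₂: heat loss rises to a maximum at r_cr then falls. Whether the coating helps depends on whether Q(r₂) has dropped back below Q(r₁).
Bare: R = 1/(2πr₁h) = 2.211 m·K/W; Q = 33.3/2.211 = 15.1 W/m.
Coated: R = R_cond + R_conv = 1.642 m·K/W; Q = 33.3/1.642 = 20.3 W/m.

increases: 15.1 → 20.3 W/m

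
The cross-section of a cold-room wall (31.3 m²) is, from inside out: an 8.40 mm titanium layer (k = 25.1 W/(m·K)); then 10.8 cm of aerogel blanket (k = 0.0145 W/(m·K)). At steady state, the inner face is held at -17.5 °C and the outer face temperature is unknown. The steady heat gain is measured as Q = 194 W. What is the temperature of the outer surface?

T_out = 28.7 °C

Series resistances:
  R_titanium = L/(kA) = 0.00840/(25.1·31.3) = 1.069×10^-5 K/W
  R_aerogel blanket = L/(kA) = 0.108/(0.0145·31.3) = 0.2380 K/W
ΣR = 0.2380 K/W
ΔT = Q·ΣR = 194 × 0.2380 = 46.17 K
Heat flows inward, so T_out = T_in + ΔT = -17.5 + 46.17 = 28.7 °C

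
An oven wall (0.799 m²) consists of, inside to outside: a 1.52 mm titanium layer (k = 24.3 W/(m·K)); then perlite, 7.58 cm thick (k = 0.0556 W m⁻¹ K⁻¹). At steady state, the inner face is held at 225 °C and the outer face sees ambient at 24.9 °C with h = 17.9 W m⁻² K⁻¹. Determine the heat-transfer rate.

Q = 113 W

Treat each layer as a resistance in series:
  R_titanium = L/(kA) = 0.00152/(24.3·0.799) = 7.829×10^-5 K/W
  R_perlite = L/(kA) = 0.0758/(0.0556·0.799) = 1.706 K/W
  R_conv,out = 1/(hA) = 1/(17.9·0.799) = 0.06992 K/W
ΣR = 7.829×10^-5 + 1.706 + 0.06992 = 1.776 K/W
Q = ΔT/ΣR = (225 °C − 24.9 °C)/1.776 = 113 W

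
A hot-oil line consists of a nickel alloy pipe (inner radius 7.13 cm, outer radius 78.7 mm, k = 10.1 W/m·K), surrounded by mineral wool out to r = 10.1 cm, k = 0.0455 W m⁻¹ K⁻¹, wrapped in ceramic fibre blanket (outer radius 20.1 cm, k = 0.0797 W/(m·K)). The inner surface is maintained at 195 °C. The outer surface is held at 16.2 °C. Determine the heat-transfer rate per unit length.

Series thermal resistances, inner to outer:
  R'_nickel alloy = ln(0.0787/0.0713)/(2πk) = 0.09875/(2π·10.1) = 0.001556 m·K/W
  R'_mineral wool = ln(0.101/0.0787)/(2πk) = 0.2495/(2π·0.0455) = 0.8726 m·K/W
  R'_ceramic fibre blanket = ln(0.201/0.101)/(2πk) = 0.6882/(2π·0.0797) = 1.374 m·K/W
ΣR = 0.001556 + 0.8726 + 1.374 = 2.248 m·K/W
Q' = ΔT/ΣR = (195 °C − 16.2 °C)/2.248 = 79.5 W/m

Q' = 79.5 W/m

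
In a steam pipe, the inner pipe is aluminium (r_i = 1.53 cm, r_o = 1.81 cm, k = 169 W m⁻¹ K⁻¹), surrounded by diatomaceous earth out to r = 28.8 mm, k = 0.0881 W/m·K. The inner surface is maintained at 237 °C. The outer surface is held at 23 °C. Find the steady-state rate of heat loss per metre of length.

Q' = 255 W/m

Resistance network (inner→outer):
  R'_aluminium = ln(0.0181/0.0153)/(2πk) = 0.1681/(2π·169) = 1.583×10^-4 m·K/W
  R'_diatomaceous earth = ln(0.0288/0.0181)/(2πk) = 0.4645/(2π·0.0881) = 0.8391 m·K/W
ΣR = 1.583×10^-4 + 0.8391 = 0.8393 m·K/W
Q' = ΔT/ΣR = (237 °C − 23 °C)/0.8393 = 255 W/m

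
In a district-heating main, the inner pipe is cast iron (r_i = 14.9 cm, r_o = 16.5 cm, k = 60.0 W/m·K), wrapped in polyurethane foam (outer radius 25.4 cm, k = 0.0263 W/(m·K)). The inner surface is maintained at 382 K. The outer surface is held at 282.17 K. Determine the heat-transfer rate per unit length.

Q' = 38.2 W/m

Series thermal resistances, inner to outer:
  R'_cast iron = ln(0.165/0.149)/(2πk) = 0.1020/(2π·60.0) = 2.706×10^-4 m·K/W
  R'_polyurethane foam = ln(0.254/0.165)/(2πk) = 0.4314/(2π·0.0263) = 2.611 m·K/W
ΣR = 2.706×10^-4 + 2.611 = 2.611 m·K/W
Q' = ΔT/ΣR = (382 K − 282.17 K)/2.611 = 38.2 W/m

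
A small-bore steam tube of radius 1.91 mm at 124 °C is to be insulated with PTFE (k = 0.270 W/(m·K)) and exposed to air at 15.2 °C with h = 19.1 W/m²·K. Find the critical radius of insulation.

For a cylinder, r_cr = k_ins/h = 0.270/19.1 = 0.0141 m = 1.41 cm

r_cr = 1.41 cm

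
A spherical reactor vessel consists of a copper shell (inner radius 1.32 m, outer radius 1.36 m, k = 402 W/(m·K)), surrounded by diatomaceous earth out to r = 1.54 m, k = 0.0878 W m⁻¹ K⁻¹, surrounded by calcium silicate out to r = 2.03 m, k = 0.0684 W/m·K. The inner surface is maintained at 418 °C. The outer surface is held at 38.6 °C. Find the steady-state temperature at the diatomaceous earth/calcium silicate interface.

Series thermal resistances, inner to outer:
  R_copper = (1/1.32 − 1/1.36)/(4πk) = 0.02228/(4π·402) = 4.411×10^-6 K/W
  R_diatomaceous earth = (1/1.36 − 1/1.54)/(4πk) = 0.08594/(4π·0.0878) = 0.07789 K/W
  R_calcium silicate = (1/1.54 − 1/2.03)/(4πk) = 0.1567/(4π·0.0684) = 0.1824 K/W
ΣR = 4.411×10^-6 + 0.07789 + 0.1824 = 0.2603 K/W
Q = ΔT/ΣR = (418 °C − 38.6 °C)/0.2603 = 1458 W
From the inner boundary to the diatomaceous earth/calcium silicate interface, ΣR_partial = 0.07789 K/W.
T_interface = T_in − Q·ΣR_partial = 418 °C − (1458)(0.07789) = 304 °C

T = 304 °C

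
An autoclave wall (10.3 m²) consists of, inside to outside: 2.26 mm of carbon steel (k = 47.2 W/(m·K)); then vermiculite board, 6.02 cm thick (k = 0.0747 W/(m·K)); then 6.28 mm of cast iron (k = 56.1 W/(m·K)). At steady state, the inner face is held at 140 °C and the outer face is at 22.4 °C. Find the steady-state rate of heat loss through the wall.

Q = 1500 W

Treat each layer as a resistance in series:
  R_carbon steel = L/(kA) = 0.00226/(47.2·10.3) = 4.649×10^-6 K/W
  R_vermiculite board = L/(kA) = 0.0602/(0.0747·10.3) = 0.07824 K/W
  R_cast iron = L/(kA) = 0.00628/(56.1·10.3) = 1.087×10^-5 K/W
ΣR = 4.649×10^-6 + 0.07824 + 1.087×10^-5 = 0.07826 K/W
Q = ΔT/ΣR = (140 °C − 22.4 °C)/0.07826 = 1500 W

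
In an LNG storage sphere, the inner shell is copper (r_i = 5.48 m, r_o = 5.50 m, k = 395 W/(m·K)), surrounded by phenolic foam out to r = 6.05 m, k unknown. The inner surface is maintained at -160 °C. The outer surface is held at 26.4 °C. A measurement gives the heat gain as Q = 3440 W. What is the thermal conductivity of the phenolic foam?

ΣR = ΔT/Q = |-160 − 26.4|/3440 = 0.05419 K/W
Known resistances:
  R_copper = (1/5.48 − 1/5.50)/(4πk) = 6.636×10^-4/(4π·395) = 1.337×10^-7 K/W
R_phenolic foam = ΣR − ΣR_known = 0.05419 − 1.337×10^-7 = 0.05419 K/W
(1/r₁−1/r₂)/(4πk) = 0.05419 ⇒ k = 0.01653/(4π·0.05419) = 0.0243 W/m·K

k = 0.0243 W/m·K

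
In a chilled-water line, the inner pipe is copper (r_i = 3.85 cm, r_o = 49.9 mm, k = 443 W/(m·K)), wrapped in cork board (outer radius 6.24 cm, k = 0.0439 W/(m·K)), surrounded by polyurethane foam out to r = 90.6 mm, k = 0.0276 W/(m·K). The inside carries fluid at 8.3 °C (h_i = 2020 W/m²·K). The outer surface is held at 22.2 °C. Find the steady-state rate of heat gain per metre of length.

Q' = 4.69 W/m

Resistance network (inner→outer):
  R'_conv,in = 1/(2πr h) = 1/(2π·0.0385·2020) = 0.002046 m·K/W
  R'_copper = ln(0.0499/0.0385)/(2πk) = 0.2594/(2π·443) = 9.318×10^-5 m·K/W
  R'_cork board = ln(0.0624/0.0499)/(2πk) = 0.2235/(2π·0.0439) = 0.8104 m·K/W
  R'_polyurethane foam = ln(0.0906/0.0624)/(2πk) = 0.3729/(2π·0.0276) = 2.150 m·K/W
ΣR = 0.002046 + 9.318×10^-5 + 0.8104 + 2.150 = 2.963 m·K/W
Q' = ΔT/ΣR = (8.3 °C − 22.2 °C)/2.963 = -4.69 W/m
(Negative Q' ⇒ heat flows inward; heat gain = 4.69 W/m.)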